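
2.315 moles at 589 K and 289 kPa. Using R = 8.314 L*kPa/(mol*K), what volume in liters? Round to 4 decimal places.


PV = nRT, solve for V = nRT / P.
nRT = 2.315 * 8.314 * 589 = 11336.43
V = 11336.43 / 289
V = 39.22640138 L, rounded to 4 dp:

39.2264 L


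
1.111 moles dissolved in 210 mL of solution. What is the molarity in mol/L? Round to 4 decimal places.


Convert volume to liters: V_L = V_mL / 1000.
V_L = 210 / 1000 = 0.21 L
M = n / V_L = 1.111 / 0.21
M = 5.29047619 mol/L, rounded to 4 dp:

5.2905 mol/L


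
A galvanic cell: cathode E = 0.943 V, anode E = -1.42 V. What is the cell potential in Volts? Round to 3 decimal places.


Standard cell potential: E_cell = E_cathode - E_anode.
E_cell = 0.943 - (-1.42)
E_cell = 2.363 V, rounded to 3 dp:

2.363 V


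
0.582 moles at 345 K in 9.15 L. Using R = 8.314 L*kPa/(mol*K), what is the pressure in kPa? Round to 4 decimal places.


PV = nRT, solve for P = nRT / V.
nRT = 0.582 * 8.314 * 345 = 1669.3681
P = 1669.3681 / 9.15
P = 182.44460109 kPa, rounded to 4 dp:

182.4446 kPa


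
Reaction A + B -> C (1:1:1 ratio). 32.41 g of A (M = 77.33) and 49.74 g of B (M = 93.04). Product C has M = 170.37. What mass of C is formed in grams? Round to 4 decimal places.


Find moles of each reactant; the smaller value is the limiting reagent in a 1:1:1 reaction, so moles_C equals moles of the limiter.
n_A = mass_A / M_A = 32.41 / 77.33 = 0.419113 mol
n_B = mass_B / M_B = 49.74 / 93.04 = 0.534609 mol
Limiting reagent: A (smaller), n_limiting = 0.419113 mol
mass_C = n_limiting * M_C = 0.419113 * 170.37
mass_C = 71.40428181 g, rounded to 4 dp:

71.4043 g


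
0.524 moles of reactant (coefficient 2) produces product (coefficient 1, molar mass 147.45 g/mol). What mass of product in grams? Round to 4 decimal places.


Use the coefficient ratio to convert reactant moles to product moles, then multiply by the product's molar mass.
moles_P = moles_R * (coeff_P / coeff_R) = 0.524 * (1/2) = 0.262
mass_P = moles_P * M_P = 0.262 * 147.45
mass_P = 38.6319 g, rounded to 4 dp:

38.6319 g


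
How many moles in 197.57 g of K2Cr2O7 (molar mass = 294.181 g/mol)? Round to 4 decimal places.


n = mass / M
n = 197.57 / 294.181
n = 0.67159334 mol, rounded to 4 dp:

0.6716 mol


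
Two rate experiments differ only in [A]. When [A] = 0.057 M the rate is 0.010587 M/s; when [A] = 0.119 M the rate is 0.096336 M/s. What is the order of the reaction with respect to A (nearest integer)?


Rate is proportional to [A]^n, so rate2/rate1 = ([A]2/[A]1)^n. Take logs to solve for n.
rate2/rate1 = 0.096336 / 0.010587 = 9.0995
[A]2/[A]1 = 0.119 / 0.057 = 2.0877
n = ln(9.0995) / ln(2.0877) = 3.0
Nearest integer order:

3


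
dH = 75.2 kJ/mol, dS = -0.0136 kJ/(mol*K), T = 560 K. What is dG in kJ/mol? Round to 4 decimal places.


Gibbs: dG = dH - T*dS (consistent units, dS already in kJ/(mol*K)).
T*dS = 560 * -0.0136 = -7.616
dG = 75.2 - (-7.616)
dG = 82.816 kJ/mol, rounded to 4 dp:

82.8160 kJ/mol


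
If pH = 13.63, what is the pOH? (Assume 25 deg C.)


At 25 deg C, pH + pOH = 14.
pOH = 14 - pH = 14 - 13.63
pOH = 0.37:

0.37


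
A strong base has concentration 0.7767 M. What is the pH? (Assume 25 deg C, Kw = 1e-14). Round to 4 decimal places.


A strong base dissociates completely, so [OH-] equals the given concentration.
pOH = -log10([OH-]) = -log10(0.7767) = 0.109747
pH = 14 - pOH = 14 - 0.109747
pH = 13.890253, rounded to 4 dp:

13.8903


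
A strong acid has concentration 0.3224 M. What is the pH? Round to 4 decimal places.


A strong acid dissociates completely, so [H+] equals the given concentration.
pH = -log10([H+]) = -log10(0.3224)
pH = 0.49160497, rounded to 4 dp:

0.4916


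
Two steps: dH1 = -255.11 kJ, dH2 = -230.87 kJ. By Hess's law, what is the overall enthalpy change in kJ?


Hess's law: enthalpy is a state function, so add the step enthalpies.
dH_total = dH1 + dH2 = -255.11 + (-230.87)
dH_total = -485.98 kJ:

-485.98 kJ


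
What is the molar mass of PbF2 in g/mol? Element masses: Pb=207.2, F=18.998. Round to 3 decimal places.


M = sum(count * atomic_mass) over atoms.
M = 1*207.2 + 2*18.998
M = 207.2 + 37.996
M = 245.196 g/mol, rounded to 3 dp:

245.196 g/mol


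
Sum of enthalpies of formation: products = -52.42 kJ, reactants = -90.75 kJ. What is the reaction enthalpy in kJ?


dH_rxn = sum(dH_f products) - sum(dH_f reactants)
dH_rxn = -52.42 - (-90.75)
dH_rxn = 38.33 kJ:

38.33 kJ


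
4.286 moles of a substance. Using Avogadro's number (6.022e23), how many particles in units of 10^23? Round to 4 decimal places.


N = n * NA, then divide by 1e23 for the requested units.
N / 1e23 = n * 6.022
N / 1e23 = 4.286 * 6.022
N / 1e23 = 25.810292, rounded to 4 dp:

25.8103


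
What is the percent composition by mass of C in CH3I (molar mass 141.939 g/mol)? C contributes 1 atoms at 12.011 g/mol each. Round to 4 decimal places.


pct = 100 * (n_elem * M_elem) / M_total
mass_contribution = 1 * 12.011 = 12.011 g/mol
pct = 100 * 12.011 / 141.939
pct = 8.46208583 %, rounded to 4 dp:

8.4621 %


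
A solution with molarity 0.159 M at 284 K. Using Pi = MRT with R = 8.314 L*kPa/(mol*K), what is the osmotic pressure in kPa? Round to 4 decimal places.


Osmotic pressure (van't Hoff): Pi = M*R*T.
RT = 8.314 * 284 = 2361.176
Pi = 0.159 * 2361.176
Pi = 375.426984 kPa, rounded to 4 dp:

375.4270 kPa


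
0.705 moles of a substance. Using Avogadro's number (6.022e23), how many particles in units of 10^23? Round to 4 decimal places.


N = n * NA, then divide by 1e23 for the requested units.
N / 1e23 = n * 6.022
N / 1e23 = 0.705 * 6.022
N / 1e23 = 4.24551, rounded to 4 dp:

4.2455


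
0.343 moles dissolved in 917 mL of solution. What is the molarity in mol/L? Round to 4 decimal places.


Convert volume to liters: V_L = V_mL / 1000.
V_L = 917 / 1000 = 0.917 L
M = n / V_L = 0.343 / 0.917
M = 0.3740458 mol/L, rounded to 4 dp:

0.3740 mol/L


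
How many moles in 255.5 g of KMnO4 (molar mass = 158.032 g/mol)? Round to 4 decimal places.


n = mass / M
n = 255.5 / 158.032
n = 1.61676116 mol, rounded to 4 dp:

1.6168 mol


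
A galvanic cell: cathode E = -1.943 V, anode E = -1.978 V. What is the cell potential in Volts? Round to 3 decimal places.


Standard cell potential: E_cell = E_cathode - E_anode.
E_cell = -1.943 - (-1.978)
E_cell = 0.035 V, rounded to 3 dp:

0.035 V


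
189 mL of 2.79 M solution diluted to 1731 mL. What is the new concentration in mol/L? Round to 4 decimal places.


Dilution: M1*V1 = M2*V2, solve for M2.
M2 = M1*V1 / V2
M2 = 2.79 * 189 / 1731
M2 = 527.31 / 1731
M2 = 0.30462738 mol/L, rounded to 4 dp:

0.3046 mol/L


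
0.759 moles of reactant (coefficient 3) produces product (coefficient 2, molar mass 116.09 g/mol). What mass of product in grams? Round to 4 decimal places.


Use the coefficient ratio to convert reactant moles to product moles, then multiply by the product's molar mass.
moles_P = moles_R * (coeff_P / coeff_R) = 0.759 * (2/3) = 0.506
mass_P = moles_P * M_P = 0.506 * 116.09
mass_P = 58.74154 g, rounded to 4 dp:

58.7415 g


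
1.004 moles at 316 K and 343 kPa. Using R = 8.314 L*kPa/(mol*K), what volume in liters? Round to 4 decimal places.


PV = nRT, solve for V = nRT / P.
nRT = 1.004 * 8.314 * 316 = 2637.7329
V = 2637.7329 / 343
V = 7.69018338 L, rounded to 4 dp:

7.6902 L


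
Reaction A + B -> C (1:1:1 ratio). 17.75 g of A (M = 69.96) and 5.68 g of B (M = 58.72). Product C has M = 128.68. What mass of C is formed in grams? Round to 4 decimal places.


Find moles of each reactant; the smaller value is the limiting reagent in a 1:1:1 reaction, so moles_C equals moles of the limiter.
n_A = mass_A / M_A = 17.75 / 69.96 = 0.253716 mol
n_B = mass_B / M_B = 5.68 / 58.72 = 0.09673 mol
Limiting reagent: B (smaller), n_limiting = 0.09673 mol
mass_C = n_limiting * M_C = 0.09673 * 128.68
mass_C = 12.4472164 g, rounded to 4 dp:

12.4472 g


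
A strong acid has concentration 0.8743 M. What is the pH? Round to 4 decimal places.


A strong acid dissociates completely, so [H+] equals the given concentration.
pH = -log10([H+]) = -log10(0.8743)
pH = 0.05833952, rounded to 4 dp:

0.0583


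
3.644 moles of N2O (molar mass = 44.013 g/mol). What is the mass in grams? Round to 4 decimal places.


mass = n * M
mass = 3.644 * 44.013
mass = 160.383372 g, rounded to 4 dp:

160.3834 g


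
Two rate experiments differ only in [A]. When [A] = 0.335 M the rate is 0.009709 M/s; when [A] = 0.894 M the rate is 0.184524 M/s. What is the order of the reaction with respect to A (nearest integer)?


Rate is proportional to [A]^n, so rate2/rate1 = ([A]2/[A]1)^n. Take logs to solve for n.
rate2/rate1 = 0.184524 / 0.009709 = 19.0055
[A]2/[A]1 = 0.894 / 0.335 = 2.6687
n = ln(19.0055) / ln(2.6687) = 3.0
Nearest integer order:

3


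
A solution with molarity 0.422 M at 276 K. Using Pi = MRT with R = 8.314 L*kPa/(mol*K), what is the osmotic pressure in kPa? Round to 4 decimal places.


Osmotic pressure (van't Hoff): Pi = M*R*T.
RT = 8.314 * 276 = 2294.664
Pi = 0.422 * 2294.664
Pi = 968.348208 kPa, rounded to 4 dp:

968.3482 kPa


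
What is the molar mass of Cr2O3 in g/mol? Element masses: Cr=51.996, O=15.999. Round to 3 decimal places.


M = sum(count * atomic_mass) over atoms.
M = 2*51.996 + 3*15.999
M = 103.992 + 47.997
M = 151.989 g/mol, rounded to 3 dp:

151.989 g/mol


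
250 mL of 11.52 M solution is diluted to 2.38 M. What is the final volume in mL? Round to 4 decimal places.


Dilution: M1*V1 = M2*V2, solve for V2.
V2 = M1*V1 / M2
V2 = 11.52 * 250 / 2.38
V2 = 2880.0 / 2.38
V2 = 1210.08403361 mL, rounded to 4 dp:

1210.0840 mL


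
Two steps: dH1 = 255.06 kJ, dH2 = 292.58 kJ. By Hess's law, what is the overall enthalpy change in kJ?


Hess's law: enthalpy is a state function, so add the step enthalpies.
dH_total = dH1 + dH2 = 255.06 + (292.58)
dH_total = 547.64 kJ:

547.64 kJ


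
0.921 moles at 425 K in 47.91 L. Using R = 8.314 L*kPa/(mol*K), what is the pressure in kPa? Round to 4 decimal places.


PV = nRT, solve for P = nRT / V.
nRT = 0.921 * 8.314 * 425 = 3254.3075
P = 3254.3075 / 47.91
P = 67.9254331 kPa, rounded to 4 dp:

67.9254 kPa


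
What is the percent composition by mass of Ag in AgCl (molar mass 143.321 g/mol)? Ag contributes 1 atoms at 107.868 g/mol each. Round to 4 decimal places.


pct = 100 * (n_elem * M_elem) / M_total
mass_contribution = 1 * 107.868 = 107.868 g/mol
pct = 100 * 107.868 / 143.321
pct = 75.26322032 %, rounded to 4 dp:

75.2632 %


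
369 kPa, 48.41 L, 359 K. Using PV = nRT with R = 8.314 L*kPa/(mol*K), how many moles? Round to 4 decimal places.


PV = nRT, solve for n = PV / (RT).
PV = 369 * 48.41 = 17863.29
RT = 8.314 * 359 = 2984.726
n = 17863.29 / 2984.726
n = 5.98490113 mol, rounded to 4 dp:

5.9849 mol


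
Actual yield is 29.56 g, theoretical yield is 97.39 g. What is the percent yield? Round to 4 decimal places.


% yield = 100 * actual / theoretical
% yield = 100 * 29.56 / 97.39
% yield = 30.35219222 %, rounded to 4 dp:

30.3522 %


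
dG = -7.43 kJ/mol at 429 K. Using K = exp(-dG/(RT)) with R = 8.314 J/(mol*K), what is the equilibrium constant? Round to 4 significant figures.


dG is in kJ/mol; multiply by 1000 to match R in J/(mol*K).
RT = 8.314 * 429 = 3566.706 J/mol
exponent = -dG*1000 / (RT) = -(-7.43*1000) / 3566.706 = 2.0831546
K = exp(2.0831546)
K = 8.0297597, rounded to 4 significant figures:

8.030


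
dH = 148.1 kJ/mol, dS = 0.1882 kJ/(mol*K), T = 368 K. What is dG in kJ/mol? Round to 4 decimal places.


Gibbs: dG = dH - T*dS (consistent units, dS already in kJ/(mol*K)).
T*dS = 368 * 0.1882 = 69.2576
dG = 148.1 - (69.2576)
dG = 78.8424 kJ/mol, rounded to 4 dp:

78.8424 kJ/mol


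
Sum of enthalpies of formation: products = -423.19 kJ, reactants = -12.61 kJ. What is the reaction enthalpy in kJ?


dH_rxn = sum(dH_f products) - sum(dH_f reactants)
dH_rxn = -423.19 - (-12.61)
dH_rxn = -410.58 kJ:

-410.58 kJ


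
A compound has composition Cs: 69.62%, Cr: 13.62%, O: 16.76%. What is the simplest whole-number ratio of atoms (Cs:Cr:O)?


Assume 100 g of compound, divide each mass% by atomic mass to get moles, then normalize by the smallest to get a raw atom ratio.
Moles per 100 g: Cs: 69.62/132.905 = 0.5238, Cr: 13.62/51.996 = 0.2619, O: 16.76/15.999 = 1.0476
Raw ratio (divide by min = 0.2619): Cs: 2.0, Cr: 1.0, O: 3.999
Multiply by 1 to clear fractions: Cs: 2.0 ~= 2, Cr: 1.0 ~= 1, O: 3.999 ~= 4
Reduce by GCD to get the simplest whole-number ratio:

2:1:4


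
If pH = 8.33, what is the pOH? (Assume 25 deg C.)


At 25 deg C, pH + pOH = 14.
pOH = 14 - pH = 14 - 8.33
pOH = 5.67:

5.67


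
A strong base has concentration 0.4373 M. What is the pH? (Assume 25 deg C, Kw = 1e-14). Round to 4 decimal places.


A strong base dissociates completely, so [OH-] equals the given concentration.
pOH = -log10([OH-]) = -log10(0.4373) = 0.359221
pH = 14 - pOH = 14 - 0.359221
pH = 13.640779, rounded to 4 dp:

13.6408


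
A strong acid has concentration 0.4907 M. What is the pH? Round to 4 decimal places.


A strong acid dissociates completely, so [H+] equals the given concentration.
pH = -log10([H+]) = -log10(0.4907)
pH = 0.30918394, rounded to 4 dp:

0.3092


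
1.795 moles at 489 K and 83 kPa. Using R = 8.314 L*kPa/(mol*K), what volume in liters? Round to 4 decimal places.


PV = nRT, solve for V = nRT / P.
nRT = 1.795 * 8.314 * 489 = 7297.6551
V = 7297.6551 / 83
V = 87.92355542 L, rounded to 4 dp:

87.9236 L


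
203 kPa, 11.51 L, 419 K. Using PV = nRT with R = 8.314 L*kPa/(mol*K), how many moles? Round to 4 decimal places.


PV = nRT, solve for n = PV / (RT).
PV = 203 * 11.51 = 2336.53
RT = 8.314 * 419 = 3483.566
n = 2336.53 / 3483.566
n = 0.67072936 mol, rounded to 4 dp:

0.6707 mol


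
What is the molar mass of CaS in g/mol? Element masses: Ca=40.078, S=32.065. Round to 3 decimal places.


M = sum(count * atomic_mass) over atoms.
M = 1*40.078 + 1*32.065
M = 40.078 + 32.065
M = 72.143 g/mol, rounded to 3 dp:

72.143 g/mol


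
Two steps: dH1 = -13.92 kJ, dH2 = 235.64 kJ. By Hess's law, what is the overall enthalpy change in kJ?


Hess's law: enthalpy is a state function, so add the step enthalpies.
dH_total = dH1 + dH2 = -13.92 + (235.64)
dH_total = 221.72 kJ:

221.72 kJ


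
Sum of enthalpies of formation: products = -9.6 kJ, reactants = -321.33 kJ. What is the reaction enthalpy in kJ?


dH_rxn = sum(dH_f products) - sum(dH_f reactants)
dH_rxn = -9.6 - (-321.33)
dH_rxn = 311.73 kJ:

311.73 kJ


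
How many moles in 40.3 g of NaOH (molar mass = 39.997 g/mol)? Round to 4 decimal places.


n = mass / M
n = 40.3 / 39.997
n = 1.00757557 mol, rounded to 4 dp:

1.0076 mol


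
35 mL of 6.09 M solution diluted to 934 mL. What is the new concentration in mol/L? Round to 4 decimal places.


Dilution: M1*V1 = M2*V2, solve for M2.
M2 = M1*V1 / V2
M2 = 6.09 * 35 / 934
M2 = 213.15 / 934
M2 = 0.22821199 mol/L, rounded to 4 dp:

0.2282 mol/L


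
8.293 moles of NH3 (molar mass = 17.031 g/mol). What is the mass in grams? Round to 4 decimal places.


mass = n * M
mass = 8.293 * 17.031
mass = 141.238083 g, rounded to 4 dp:

141.2381 g


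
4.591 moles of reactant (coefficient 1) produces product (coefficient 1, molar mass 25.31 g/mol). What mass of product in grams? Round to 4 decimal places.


Use the coefficient ratio to convert reactant moles to product moles, then multiply by the product's molar mass.
moles_P = moles_R * (coeff_P / coeff_R) = 4.591 * (1/1) = 4.591
mass_P = moles_P * M_P = 4.591 * 25.31
mass_P = 116.19821 g, rounded to 4 dp:

116.1982 g


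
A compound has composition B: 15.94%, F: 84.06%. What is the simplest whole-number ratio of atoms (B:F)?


Assume 100 g of compound, divide each mass% by atomic mass to get moles, then normalize by the smallest to get a raw atom ratio.
Moles per 100 g: B: 15.94/10.81 = 1.4746, F: 84.06/18.998 = 4.4247
Raw ratio (divide by min = 1.4746): B: 1.0, F: 3.001
Multiply by 1 to clear fractions: B: 1.0 ~= 1, F: 3.001 ~= 3
Reduce by GCD to get the simplest whole-number ratio:

1:3


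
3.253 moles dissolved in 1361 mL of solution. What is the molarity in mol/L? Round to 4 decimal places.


Convert volume to liters: V_L = V_mL / 1000.
V_L = 1361 / 1000 = 1.361 L
M = n / V_L = 3.253 / 1.361
M = 2.3901543 mol/L, rounded to 4 dp:

2.3902 mol/L


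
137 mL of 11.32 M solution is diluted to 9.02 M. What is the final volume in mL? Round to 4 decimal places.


Dilution: M1*V1 = M2*V2, solve for V2.
V2 = M1*V1 / M2
V2 = 11.32 * 137 / 9.02
V2 = 1550.84 / 9.02
V2 = 171.93348115 mL, rounded to 4 dp:

171.9335 mL


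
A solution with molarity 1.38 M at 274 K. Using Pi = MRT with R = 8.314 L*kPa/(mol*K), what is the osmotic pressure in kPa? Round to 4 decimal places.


Osmotic pressure (van't Hoff): Pi = M*R*T.
RT = 8.314 * 274 = 2278.036
Pi = 1.38 * 2278.036
Pi = 3143.68968 kPa, rounded to 4 dp:

3143.6897 kPa


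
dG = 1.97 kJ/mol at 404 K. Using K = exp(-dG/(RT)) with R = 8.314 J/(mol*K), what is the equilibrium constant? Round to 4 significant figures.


dG is in kJ/mol; multiply by 1000 to match R in J/(mol*K).
RT = 8.314 * 404 = 3358.856 J/mol
exponent = -dG*1000 / (RT) = -(1.97*1000) / 3358.856 = -0.58650922
K = exp(-0.58650922)
K = 0.5562657, rounded to 4 significant figures:

0.5563


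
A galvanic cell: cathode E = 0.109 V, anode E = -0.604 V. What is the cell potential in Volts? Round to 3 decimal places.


Standard cell potential: E_cell = E_cathode - E_anode.
E_cell = 0.109 - (-0.604)
E_cell = 0.713 V, rounded to 3 dp:

0.713 V


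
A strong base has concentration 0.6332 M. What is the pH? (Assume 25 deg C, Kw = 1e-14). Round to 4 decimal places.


A strong base dissociates completely, so [OH-] equals the given concentration.
pOH = -log10([OH-]) = -log10(0.6332) = 0.198459
pH = 14 - pOH = 14 - 0.198459
pH = 13.801541, rounded to 4 dp:

13.8015


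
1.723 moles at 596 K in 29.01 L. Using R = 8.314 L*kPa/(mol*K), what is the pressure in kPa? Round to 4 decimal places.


PV = nRT, solve for P = nRT / V.
nRT = 1.723 * 8.314 * 596 = 8537.7131
P = 8537.7131 / 29.01
P = 294.30241641 kPa, rounded to 4 dp:

294.3024 kPa


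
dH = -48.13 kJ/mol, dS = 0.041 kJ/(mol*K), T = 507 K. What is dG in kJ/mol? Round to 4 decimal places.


Gibbs: dG = dH - T*dS (consistent units, dS already in kJ/(mol*K)).
T*dS = 507 * 0.041 = 20.787
dG = -48.13 - (20.787)
dG = -68.917 kJ/mol, rounded to 4 dp:

-68.9170 kJ/mol


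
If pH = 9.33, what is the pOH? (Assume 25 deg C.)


At 25 deg C, pH + pOH = 14.
pOH = 14 - pH = 14 - 9.33
pOH = 4.67:

4.67


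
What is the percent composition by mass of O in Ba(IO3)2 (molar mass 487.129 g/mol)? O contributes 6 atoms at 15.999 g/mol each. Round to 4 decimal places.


pct = 100 * (n_elem * M_elem) / M_total
mass_contribution = 6 * 15.999 = 95.994 g/mol
pct = 100 * 95.994 / 487.129
pct = 19.70607375 %, rounded to 4 dp:

19.7061 %


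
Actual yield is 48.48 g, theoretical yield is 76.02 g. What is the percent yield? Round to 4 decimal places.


% yield = 100 * actual / theoretical
% yield = 100 * 48.48 / 76.02
% yield = 63.7726914 %, rounded to 4 dp:

63.7727 %


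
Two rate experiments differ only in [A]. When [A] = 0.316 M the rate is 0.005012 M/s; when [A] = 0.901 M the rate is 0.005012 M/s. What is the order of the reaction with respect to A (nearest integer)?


Rate is proportional to [A]^n, so rate2/rate1 = ([A]2/[A]1)^n. Take logs to solve for n.
rate2/rate1 = 0.005012 / 0.005012 = 1.0
[A]2/[A]1 = 0.901 / 0.316 = 2.8513
n = ln(1.0) / ln(2.8513) = 0.0
Nearest integer order:

0


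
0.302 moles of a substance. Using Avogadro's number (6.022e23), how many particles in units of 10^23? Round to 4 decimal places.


N = n * NA, then divide by 1e23 for the requested units.
N / 1e23 = n * 6.022
N / 1e23 = 0.302 * 6.022
N / 1e23 = 1.818644, rounded to 4 dp:

1.8186


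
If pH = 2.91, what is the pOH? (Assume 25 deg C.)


At 25 deg C, pH + pOH = 14.
pOH = 14 - pH = 14 - 2.91
pOH = 11.09:

11.09


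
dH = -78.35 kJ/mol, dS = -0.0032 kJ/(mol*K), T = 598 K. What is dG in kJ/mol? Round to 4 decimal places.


Gibbs: dG = dH - T*dS (consistent units, dS already in kJ/(mol*K)).
T*dS = 598 * -0.0032 = -1.9136
dG = -78.35 - (-1.9136)
dG = -76.4364 kJ/mol, rounded to 4 dp:

-76.4364 kJ/mol


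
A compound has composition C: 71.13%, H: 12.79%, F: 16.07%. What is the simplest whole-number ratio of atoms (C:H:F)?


Assume 100 g of compound, divide each mass% by atomic mass to get moles, then normalize by the smallest to get a raw atom ratio.
Moles per 100 g: C: 71.13/12.011 = 5.9221, H: 12.79/1.008 = 12.6885, F: 16.07/18.998 = 0.8459
Raw ratio (divide by min = 0.8459): C: 7.001, H: 15.0, F: 1.0
Multiply by 1 to clear fractions: C: 7.001 ~= 7, H: 15.0 ~= 15, F: 1.0 ~= 1
Reduce by GCD to get the simplest whole-number ratio:

7:15:1


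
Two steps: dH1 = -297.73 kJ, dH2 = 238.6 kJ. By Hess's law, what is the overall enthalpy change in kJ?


Hess's law: enthalpy is a state function, so add the step enthalpies.
dH_total = dH1 + dH2 = -297.73 + (238.6)
dH_total = -59.13 kJ:

-59.13 kJ


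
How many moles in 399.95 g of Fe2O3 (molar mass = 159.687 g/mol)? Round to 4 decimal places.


n = mass / M
n = 399.95 / 159.687
n = 2.5045871 mol, rounded to 4 dp:

2.5046 mol


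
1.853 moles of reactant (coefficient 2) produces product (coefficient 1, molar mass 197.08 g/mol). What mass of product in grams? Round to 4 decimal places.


Use the coefficient ratio to convert reactant moles to product moles, then multiply by the product's molar mass.
moles_P = moles_R * (coeff_P / coeff_R) = 1.853 * (1/2) = 0.9265
mass_P = moles_P * M_P = 0.9265 * 197.08
mass_P = 182.59462 g, rounded to 4 dp:

182.5946 g


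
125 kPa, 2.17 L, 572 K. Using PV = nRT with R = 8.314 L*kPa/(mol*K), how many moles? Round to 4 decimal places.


PV = nRT, solve for n = PV / (RT).
PV = 125 * 2.17 = 271.25
RT = 8.314 * 572 = 4755.608
n = 271.25 / 4755.608
n = 0.05703792 mol, rounded to 4 dp:

0.0570 mol


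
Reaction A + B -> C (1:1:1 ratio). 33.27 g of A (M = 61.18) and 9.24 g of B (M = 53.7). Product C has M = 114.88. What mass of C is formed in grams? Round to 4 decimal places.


Find moles of each reactant; the smaller value is the limiting reagent in a 1:1:1 reaction, so moles_C equals moles of the limiter.
n_A = mass_A / M_A = 33.27 / 61.18 = 0.543805 mol
n_B = mass_B / M_B = 9.24 / 53.7 = 0.172067 mol
Limiting reagent: B (smaller), n_limiting = 0.172067 mol
mass_C = n_limiting * M_C = 0.172067 * 114.88
mass_C = 19.76705696 g, rounded to 4 dp:

19.7671 g


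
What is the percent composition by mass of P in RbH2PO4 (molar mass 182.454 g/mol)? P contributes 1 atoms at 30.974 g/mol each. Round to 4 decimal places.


pct = 100 * (n_elem * M_elem) / M_total
mass_contribution = 1 * 30.974 = 30.974 g/mol
pct = 100 * 30.974 / 182.454
pct = 16.97633376 %, rounded to 4 dp:

16.9763 %


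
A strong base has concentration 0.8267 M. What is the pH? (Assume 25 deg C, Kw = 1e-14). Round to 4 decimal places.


A strong base dissociates completely, so [OH-] equals the given concentration.
pOH = -log10([OH-]) = -log10(0.8267) = 0.082652
pH = 14 - pOH = 14 - 0.082652
pH = 13.917348, rounded to 4 dp:

13.9173


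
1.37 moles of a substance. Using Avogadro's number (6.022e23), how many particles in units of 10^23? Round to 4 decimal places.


N = n * NA, then divide by 1e23 for the requested units.
N / 1e23 = n * 6.022
N / 1e23 = 1.37 * 6.022
N / 1e23 = 8.25014, rounded to 4 dp:

8.2501


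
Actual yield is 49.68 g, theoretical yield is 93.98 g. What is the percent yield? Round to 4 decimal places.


% yield = 100 * actual / theoretical
% yield = 100 * 49.68 / 93.98
% yield = 52.86231113 %, rounded to 4 dp:

52.8623 %


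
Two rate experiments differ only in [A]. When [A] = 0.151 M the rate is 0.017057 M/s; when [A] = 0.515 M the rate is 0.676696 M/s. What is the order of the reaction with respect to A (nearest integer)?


Rate is proportional to [A]^n, so rate2/rate1 = ([A]2/[A]1)^n. Take logs to solve for n.
rate2/rate1 = 0.676696 / 0.017057 = 39.6726
[A]2/[A]1 = 0.515 / 0.151 = 3.4106
n = ln(39.6726) / ln(3.4106) = 3.0
Nearest integer order:

3


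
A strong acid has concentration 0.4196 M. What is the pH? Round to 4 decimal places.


A strong acid dissociates completely, so [H+] equals the given concentration.
pH = -log10([H+]) = -log10(0.4196)
pH = 0.37716452, rounded to 4 dp:

0.3772


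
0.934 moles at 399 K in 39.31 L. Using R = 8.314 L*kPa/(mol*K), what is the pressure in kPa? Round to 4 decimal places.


PV = nRT, solve for P = nRT / V.
nRT = 0.934 * 8.314 * 399 = 3098.3451
P = 3098.3451 / 39.31
P = 78.81824218 kPa, rounded to 4 dp:

78.8182 kPa


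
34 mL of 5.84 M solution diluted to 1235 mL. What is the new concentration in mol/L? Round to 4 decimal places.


Dilution: M1*V1 = M2*V2, solve for M2.
M2 = M1*V1 / V2
M2 = 5.84 * 34 / 1235
M2 = 198.56 / 1235
M2 = 0.16077733 mol/L, rounded to 4 dp:

0.1608 mol/L


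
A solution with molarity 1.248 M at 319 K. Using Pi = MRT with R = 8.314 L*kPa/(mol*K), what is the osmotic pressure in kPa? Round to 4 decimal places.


Osmotic pressure (van't Hoff): Pi = M*R*T.
RT = 8.314 * 319 = 2652.166
Pi = 1.248 * 2652.166
Pi = 3309.903168 kPa, rounded to 4 dp:

3309.9032 kPa


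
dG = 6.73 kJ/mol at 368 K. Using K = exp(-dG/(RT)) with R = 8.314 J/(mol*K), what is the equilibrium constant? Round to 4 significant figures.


dG is in kJ/mol; multiply by 1000 to match R in J/(mol*K).
RT = 8.314 * 368 = 3059.552 J/mol
exponent = -dG*1000 / (RT) = -(6.73*1000) / 3059.552 = -2.19966845
K = exp(-2.19966845)
K = 0.1108399, rounded to 4 significant figures:

0.1108


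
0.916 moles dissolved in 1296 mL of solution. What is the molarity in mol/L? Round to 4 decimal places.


Convert volume to liters: V_L = V_mL / 1000.
V_L = 1296 / 1000 = 1.296 L
M = n / V_L = 0.916 / 1.296
M = 0.70679012 mol/L, rounded to 4 dp:

0.7068 mol/L


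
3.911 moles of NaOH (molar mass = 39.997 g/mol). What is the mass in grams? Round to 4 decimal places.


mass = n * M
mass = 3.911 * 39.997
mass = 156.428267 g, rounded to 4 dp:

156.4283 g


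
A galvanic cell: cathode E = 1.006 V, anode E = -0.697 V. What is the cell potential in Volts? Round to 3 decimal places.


Standard cell potential: E_cell = E_cathode - E_anode.
E_cell = 1.006 - (-0.697)
E_cell = 1.703 V, rounded to 3 dp:

1.703 V


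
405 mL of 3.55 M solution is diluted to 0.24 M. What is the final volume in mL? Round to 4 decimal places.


Dilution: M1*V1 = M2*V2, solve for V2.
V2 = M1*V1 / M2
V2 = 3.55 * 405 / 0.24
V2 = 1437.75 / 0.24
V2 = 5990.625 mL, rounded to 4 dp:

5990.6250 mL


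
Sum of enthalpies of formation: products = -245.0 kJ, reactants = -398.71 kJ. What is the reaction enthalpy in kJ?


dH_rxn = sum(dH_f products) - sum(dH_f reactants)
dH_rxn = -245.0 - (-398.71)
dH_rxn = 153.71 kJ:

153.71 kJ


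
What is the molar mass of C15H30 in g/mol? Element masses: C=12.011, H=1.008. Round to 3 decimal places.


M = sum(count * atomic_mass) over atoms.
M = 15*12.011 + 30*1.008
M = 180.165 + 30.24
M = 210.405 g/mol, rounded to 3 dp:

210.405 g/mol


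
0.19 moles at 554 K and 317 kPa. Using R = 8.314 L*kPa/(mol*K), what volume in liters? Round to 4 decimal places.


PV = nRT, solve for V = nRT / P.
nRT = 0.19 * 8.314 * 554 = 875.1316
V = 875.1316 / 317
V = 2.76066751 L, rounded to 4 dp:

2.7607 L


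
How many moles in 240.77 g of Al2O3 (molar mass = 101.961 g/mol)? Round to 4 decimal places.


n = mass / M
n = 240.77 / 101.961
n = 2.36139308 mol, rounded to 4 dp:

2.3614 mol


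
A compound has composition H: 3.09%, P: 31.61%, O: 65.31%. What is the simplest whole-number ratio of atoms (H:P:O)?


Assume 100 g of compound, divide each mass% by atomic mass to get moles, then normalize by the smallest to get a raw atom ratio.
Moles per 100 g: H: 3.09/1.008 = 3.0655, P: 31.61/30.974 = 1.0205, O: 65.31/15.999 = 4.0821
Raw ratio (divide by min = 1.0205): H: 3.004, P: 1.0, O: 4.0
Multiply by 1 to clear fractions: H: 3.004 ~= 3, P: 1.0 ~= 1, O: 4.0 ~= 4
Reduce by GCD to get the simplest whole-number ratio:

3:1:4


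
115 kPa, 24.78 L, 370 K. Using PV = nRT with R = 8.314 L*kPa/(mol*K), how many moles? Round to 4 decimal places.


PV = nRT, solve for n = PV / (RT).
PV = 115 * 24.78 = 2849.7
RT = 8.314 * 370 = 3076.18
n = 2849.7 / 3076.18
n = 0.92637622 mol, rounded to 4 dp:

0.9264 mol


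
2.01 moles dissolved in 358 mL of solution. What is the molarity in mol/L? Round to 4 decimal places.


Convert volume to liters: V_L = V_mL / 1000.
V_L = 358 / 1000 = 0.358 L
M = n / V_L = 2.01 / 0.358
M = 5.61452514 mol/L, rounded to 4 dp:

5.6145 mol/L


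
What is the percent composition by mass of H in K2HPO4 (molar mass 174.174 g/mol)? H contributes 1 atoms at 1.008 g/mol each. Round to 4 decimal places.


pct = 100 * (n_elem * M_elem) / M_total
mass_contribution = 1 * 1.008 = 1.008 g/mol
pct = 100 * 1.008 / 174.174
pct = 0.57873161 %, rounded to 4 dp:

0.5787 %


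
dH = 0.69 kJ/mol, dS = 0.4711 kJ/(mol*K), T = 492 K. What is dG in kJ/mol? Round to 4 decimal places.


Gibbs: dG = dH - T*dS (consistent units, dS already in kJ/(mol*K)).
T*dS = 492 * 0.4711 = 231.7812
dG = 0.69 - (231.7812)
dG = -231.0912 kJ/mol, rounded to 4 dp:

-231.0912 kJ/mol


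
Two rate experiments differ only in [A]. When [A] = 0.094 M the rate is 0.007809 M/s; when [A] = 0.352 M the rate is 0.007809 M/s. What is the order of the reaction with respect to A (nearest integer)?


Rate is proportional to [A]^n, so rate2/rate1 = ([A]2/[A]1)^n. Take logs to solve for n.
rate2/rate1 = 0.007809 / 0.007809 = 1.0
[A]2/[A]1 = 0.352 / 0.094 = 3.7447
n = ln(1.0) / ln(3.7447) = 0.0
Nearest integer order:

0


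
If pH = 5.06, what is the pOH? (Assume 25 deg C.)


At 25 deg C, pH + pOH = 14.
pOH = 14 - pH = 14 - 5.06
pOH = 8.94:

8.94


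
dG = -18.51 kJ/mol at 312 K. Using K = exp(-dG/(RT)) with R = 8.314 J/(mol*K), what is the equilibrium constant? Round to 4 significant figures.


dG is in kJ/mol; multiply by 1000 to match R in J/(mol*K).
RT = 8.314 * 312 = 2593.968 J/mol
exponent = -dG*1000 / (RT) = -(-18.51*1000) / 2593.968 = 7.13578579
K = exp(7.13578579)
K = 1256.1237, rounded to 4 significant figures:

1256


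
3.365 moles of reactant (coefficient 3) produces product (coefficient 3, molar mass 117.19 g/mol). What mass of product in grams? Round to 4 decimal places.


Use the coefficient ratio to convert reactant moles to product moles, then multiply by the product's molar mass.
moles_P = moles_R * (coeff_P / coeff_R) = 3.365 * (3/3) = 3.365
mass_P = moles_P * M_P = 3.365 * 117.19
mass_P = 394.34435 g, rounded to 4 dp:

394.3444 g


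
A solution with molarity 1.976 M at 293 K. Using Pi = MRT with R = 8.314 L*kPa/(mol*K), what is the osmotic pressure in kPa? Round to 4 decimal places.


Osmotic pressure (van't Hoff): Pi = M*R*T.
RT = 8.314 * 293 = 2436.002
Pi = 1.976 * 2436.002
Pi = 4813.539952 kPa, rounded to 4 dp:

4813.5400 kPa


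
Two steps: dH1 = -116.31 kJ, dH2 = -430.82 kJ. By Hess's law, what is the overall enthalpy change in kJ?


Hess's law: enthalpy is a state function, so add the step enthalpies.
dH_total = dH1 + dH2 = -116.31 + (-430.82)
dH_total = -547.13 kJ:

-547.13 kJ


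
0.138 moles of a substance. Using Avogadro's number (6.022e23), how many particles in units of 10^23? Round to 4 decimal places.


N = n * NA, then divide by 1e23 for the requested units.
N / 1e23 = n * 6.022
N / 1e23 = 0.138 * 6.022
N / 1e23 = 0.831036, rounded to 4 dp:

0.8310


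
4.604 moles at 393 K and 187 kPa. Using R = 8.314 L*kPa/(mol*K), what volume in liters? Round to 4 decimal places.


PV = nRT, solve for V = nRT / P.
nRT = 4.604 * 8.314 * 393 = 15043.1188
V = 15043.1188 / 187
V = 80.44448556 L, rounded to 4 dp:

80.4445 L


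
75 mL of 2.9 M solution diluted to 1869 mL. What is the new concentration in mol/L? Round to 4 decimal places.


Dilution: M1*V1 = M2*V2, solve for M2.
M2 = M1*V1 / V2
M2 = 2.9 * 75 / 1869
M2 = 217.5 / 1869
M2 = 0.11637239 mol/L, rounded to 4 dp:

0.1164 mol/L


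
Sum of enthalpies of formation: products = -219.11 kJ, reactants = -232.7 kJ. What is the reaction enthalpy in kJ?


dH_rxn = sum(dH_f products) - sum(dH_f reactants)
dH_rxn = -219.11 - (-232.7)
dH_rxn = 13.59 kJ:

13.59 kJ


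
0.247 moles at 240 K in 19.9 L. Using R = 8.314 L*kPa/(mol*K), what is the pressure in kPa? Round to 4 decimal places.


PV = nRT, solve for P = nRT / V.
nRT = 0.247 * 8.314 * 240 = 492.8539
P = 492.8539 / 19.9
P = 24.76652764 kPa, rounded to 4 dp:

24.7665 kPa


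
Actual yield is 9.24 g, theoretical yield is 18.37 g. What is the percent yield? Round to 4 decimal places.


% yield = 100 * actual / theoretical
% yield = 100 * 9.24 / 18.37
% yield = 50.2994012 %, rounded to 4 dp:

50.2994 %


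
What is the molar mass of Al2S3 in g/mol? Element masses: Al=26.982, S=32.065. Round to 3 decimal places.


M = sum(count * atomic_mass) over atoms.
M = 2*26.982 + 3*32.065
M = 53.964 + 96.195
M = 150.159 g/mol, rounded to 3 dp:

150.159 g/mol


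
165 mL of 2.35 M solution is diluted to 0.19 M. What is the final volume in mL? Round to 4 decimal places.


Dilution: M1*V1 = M2*V2, solve for V2.
V2 = M1*V1 / M2
V2 = 2.35 * 165 / 0.19
V2 = 387.75 / 0.19
V2 = 2040.78947368 mL, rounded to 4 dp:

2040.7895 mL


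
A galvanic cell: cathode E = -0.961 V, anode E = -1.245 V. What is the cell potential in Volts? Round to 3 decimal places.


Standard cell potential: E_cell = E_cathode - E_anode.
E_cell = -0.961 - (-1.245)
E_cell = 0.284 V, rounded to 3 dp:

0.284 V


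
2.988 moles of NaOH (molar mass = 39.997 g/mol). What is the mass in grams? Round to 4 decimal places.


mass = n * M
mass = 2.988 * 39.997
mass = 119.511036 g, rounded to 4 dp:

119.5110 g


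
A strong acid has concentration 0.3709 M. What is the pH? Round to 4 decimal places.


A strong acid dissociates completely, so [H+] equals the given concentration.
pH = -log10([H+]) = -log10(0.3709)
pH = 0.43074317, rounded to 4 dp:

0.4307


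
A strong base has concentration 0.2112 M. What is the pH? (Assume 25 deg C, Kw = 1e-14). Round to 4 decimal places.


A strong base dissociates completely, so [OH-] equals the given concentration.
pOH = -log10([OH-]) = -log10(0.2112) = 0.675306
pH = 14 - pOH = 14 - 0.675306
pH = 13.324694, rounded to 4 dp:

13.3247


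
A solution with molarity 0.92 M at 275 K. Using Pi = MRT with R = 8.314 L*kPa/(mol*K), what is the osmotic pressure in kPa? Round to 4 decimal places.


Osmotic pressure (van't Hoff): Pi = M*R*T.
RT = 8.314 * 275 = 2286.35
Pi = 0.92 * 2286.35
Pi = 2103.442 kPa, rounded to 4 dp:

2103.4420 kPa


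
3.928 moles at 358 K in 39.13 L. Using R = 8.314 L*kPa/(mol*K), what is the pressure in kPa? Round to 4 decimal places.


PV = nRT, solve for P = nRT / V.
nRT = 3.928 * 8.314 * 358 = 11691.3463
P = 11691.3463 / 39.13
P = 298.78216969 kPa, rounded to 4 dp:

298.7822 kPa


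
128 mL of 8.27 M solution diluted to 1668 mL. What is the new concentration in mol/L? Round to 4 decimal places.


Dilution: M1*V1 = M2*V2, solve for M2.
M2 = M1*V1 / V2
M2 = 8.27 * 128 / 1668
M2 = 1058.56 / 1668
M2 = 0.6346283 mol/L, rounded to 4 dp:

0.6346 mol/L


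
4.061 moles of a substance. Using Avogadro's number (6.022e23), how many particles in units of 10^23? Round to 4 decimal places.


N = n * NA, then divide by 1e23 for the requested units.
N / 1e23 = n * 6.022
N / 1e23 = 4.061 * 6.022
N / 1e23 = 24.455342, rounded to 4 dp:

24.4553


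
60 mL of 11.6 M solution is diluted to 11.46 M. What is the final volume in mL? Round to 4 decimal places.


Dilution: M1*V1 = M2*V2, solve for V2.
V2 = M1*V1 / M2
V2 = 11.6 * 60 / 11.46
V2 = 696.0 / 11.46
V2 = 60.73298429 mL, rounded to 4 dp:

60.7330 mL


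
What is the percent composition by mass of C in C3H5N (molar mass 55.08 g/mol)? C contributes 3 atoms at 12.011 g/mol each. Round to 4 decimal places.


pct = 100 * (n_elem * M_elem) / M_total
mass_contribution = 3 * 12.011 = 36.033 g/mol
pct = 100 * 36.033 / 55.08
pct = 65.41938998 %, rounded to 4 dp:

65.4194 %


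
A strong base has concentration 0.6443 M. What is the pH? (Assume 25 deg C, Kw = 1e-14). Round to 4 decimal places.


A strong base dissociates completely, so [OH-] equals the given concentration.
pOH = -log10([OH-]) = -log10(0.6443) = 0.190912
pH = 14 - pOH = 14 - 0.190912
pH = 13.809088, rounded to 4 dp:

13.8091


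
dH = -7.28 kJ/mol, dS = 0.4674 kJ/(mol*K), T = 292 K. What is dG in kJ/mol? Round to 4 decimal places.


Gibbs: dG = dH - T*dS (consistent units, dS already in kJ/(mol*K)).
T*dS = 292 * 0.4674 = 136.4808
dG = -7.28 - (136.4808)
dG = -143.7608 kJ/mol, rounded to 4 dp:

-143.7608 kJ/mol


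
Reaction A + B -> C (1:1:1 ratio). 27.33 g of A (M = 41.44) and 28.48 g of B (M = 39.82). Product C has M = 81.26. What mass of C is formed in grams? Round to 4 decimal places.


Find moles of each reactant; the smaller value is the limiting reagent in a 1:1:1 reaction, so moles_C equals moles of the limiter.
n_A = mass_A / M_A = 27.33 / 41.44 = 0.659508 mol
n_B = mass_B / M_B = 28.48 / 39.82 = 0.715218 mol
Limiting reagent: A (smaller), n_limiting = 0.659508 mol
mass_C = n_limiting * M_C = 0.659508 * 81.26
mass_C = 53.59162008 g, rounded to 4 dp:

53.5916 g


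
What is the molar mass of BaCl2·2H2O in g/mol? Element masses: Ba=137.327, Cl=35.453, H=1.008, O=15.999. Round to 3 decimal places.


M = sum(count * atomic_mass) over atoms.
M = 1*137.327 + 2*35.453 + 4*1.008 + 2*15.999
M = 137.327 + 70.906 + 4.032 + 31.998
M = 244.263 g/mol, rounded to 3 dp:

244.263 g/mol


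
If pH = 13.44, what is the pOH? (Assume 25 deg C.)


At 25 deg C, pH + pOH = 14.
pOH = 14 - pH = 14 - 13.44
pOH = 0.56:

0.56


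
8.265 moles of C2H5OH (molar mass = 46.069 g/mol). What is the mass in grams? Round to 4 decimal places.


mass = n * M
mass = 8.265 * 46.069
mass = 380.760285 g, rounded to 4 dp:

380.7603 g


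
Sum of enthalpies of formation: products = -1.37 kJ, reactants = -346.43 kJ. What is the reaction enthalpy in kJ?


dH_rxn = sum(dH_f products) - sum(dH_f reactants)
dH_rxn = -1.37 - (-346.43)
dH_rxn = 345.06 kJ:

345.06 kJ


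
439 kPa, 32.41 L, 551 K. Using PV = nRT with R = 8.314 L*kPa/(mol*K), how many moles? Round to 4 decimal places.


PV = nRT, solve for n = PV / (RT).
PV = 439 * 32.41 = 14227.99
RT = 8.314 * 551 = 4581.014
n = 14227.99 / 4581.014
n = 3.10586041 mol, rounded to 4 dp:

3.1059 mol


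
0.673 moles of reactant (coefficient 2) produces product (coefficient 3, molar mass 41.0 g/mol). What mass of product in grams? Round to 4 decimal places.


Use the coefficient ratio to convert reactant moles to product moles, then multiply by the product's molar mass.
moles_P = moles_R * (coeff_P / coeff_R) = 0.673 * (3/2) = 1.0095
mass_P = moles_P * M_P = 1.0095 * 41.0
mass_P = 41.3895 g, rounded to 4 dp:

41.3895 g


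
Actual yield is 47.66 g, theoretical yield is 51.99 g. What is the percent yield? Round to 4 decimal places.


% yield = 100 * actual / theoretical
% yield = 100 * 47.66 / 51.99
% yield = 91.67147528 %, rounded to 4 dp:

91.6715 %


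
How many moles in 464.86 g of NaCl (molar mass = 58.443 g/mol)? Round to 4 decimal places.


n = mass / M
n = 464.86 / 58.443
n = 7.95407491 mol, rounded to 4 dp:

7.9541 mol


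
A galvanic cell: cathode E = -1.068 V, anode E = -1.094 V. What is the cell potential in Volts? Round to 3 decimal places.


Standard cell potential: E_cell = E_cathode - E_anode.
E_cell = -1.068 - (-1.094)
E_cell = 0.026 V, rounded to 3 dp:

0.026 V


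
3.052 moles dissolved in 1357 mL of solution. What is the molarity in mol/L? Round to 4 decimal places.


Convert volume to liters: V_L = V_mL / 1000.
V_L = 1357 / 1000 = 1.357 L
M = n / V_L = 3.052 / 1.357
M = 2.24907885 mol/L, rounded to 4 dp:

2.2491 mol/L
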